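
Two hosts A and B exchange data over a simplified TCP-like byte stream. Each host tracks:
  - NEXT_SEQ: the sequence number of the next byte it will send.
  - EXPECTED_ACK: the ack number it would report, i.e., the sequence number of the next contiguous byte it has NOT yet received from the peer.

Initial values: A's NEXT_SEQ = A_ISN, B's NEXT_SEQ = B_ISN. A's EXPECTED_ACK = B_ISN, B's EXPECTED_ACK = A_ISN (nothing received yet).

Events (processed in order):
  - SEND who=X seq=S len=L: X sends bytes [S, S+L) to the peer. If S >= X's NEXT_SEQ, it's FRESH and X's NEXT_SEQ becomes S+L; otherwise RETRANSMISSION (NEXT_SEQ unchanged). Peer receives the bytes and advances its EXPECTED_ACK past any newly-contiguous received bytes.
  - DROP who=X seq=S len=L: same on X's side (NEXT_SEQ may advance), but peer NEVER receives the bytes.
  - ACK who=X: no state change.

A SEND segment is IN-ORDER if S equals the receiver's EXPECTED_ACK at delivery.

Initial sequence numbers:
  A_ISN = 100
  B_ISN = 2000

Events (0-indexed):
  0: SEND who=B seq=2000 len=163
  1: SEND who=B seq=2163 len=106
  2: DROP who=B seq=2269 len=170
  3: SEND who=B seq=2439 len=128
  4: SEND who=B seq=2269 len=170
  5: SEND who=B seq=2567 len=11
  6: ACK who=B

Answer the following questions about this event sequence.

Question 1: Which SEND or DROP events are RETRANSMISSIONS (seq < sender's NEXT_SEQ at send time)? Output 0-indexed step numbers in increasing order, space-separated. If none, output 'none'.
Step 0: SEND seq=2000 -> fresh
Step 1: SEND seq=2163 -> fresh
Step 2: DROP seq=2269 -> fresh
Step 3: SEND seq=2439 -> fresh
Step 4: SEND seq=2269 -> retransmit
Step 5: SEND seq=2567 -> fresh

Answer: 4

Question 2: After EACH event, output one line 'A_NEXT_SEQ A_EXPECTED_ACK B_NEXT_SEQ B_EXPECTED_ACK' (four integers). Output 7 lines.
100 2163 2163 100
100 2269 2269 100
100 2269 2439 100
100 2269 2567 100
100 2567 2567 100
100 2578 2578 100
100 2578 2578 100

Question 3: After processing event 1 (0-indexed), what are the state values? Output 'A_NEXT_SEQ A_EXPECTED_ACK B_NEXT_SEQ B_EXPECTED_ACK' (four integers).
After event 0: A_seq=100 A_ack=2163 B_seq=2163 B_ack=100
After event 1: A_seq=100 A_ack=2269 B_seq=2269 B_ack=100

100 2269 2269 100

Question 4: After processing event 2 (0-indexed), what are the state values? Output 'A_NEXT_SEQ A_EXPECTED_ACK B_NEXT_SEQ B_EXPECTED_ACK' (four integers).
After event 0: A_seq=100 A_ack=2163 B_seq=2163 B_ack=100
After event 1: A_seq=100 A_ack=2269 B_seq=2269 B_ack=100
After event 2: A_seq=100 A_ack=2269 B_seq=2439 B_ack=100

100 2269 2439 100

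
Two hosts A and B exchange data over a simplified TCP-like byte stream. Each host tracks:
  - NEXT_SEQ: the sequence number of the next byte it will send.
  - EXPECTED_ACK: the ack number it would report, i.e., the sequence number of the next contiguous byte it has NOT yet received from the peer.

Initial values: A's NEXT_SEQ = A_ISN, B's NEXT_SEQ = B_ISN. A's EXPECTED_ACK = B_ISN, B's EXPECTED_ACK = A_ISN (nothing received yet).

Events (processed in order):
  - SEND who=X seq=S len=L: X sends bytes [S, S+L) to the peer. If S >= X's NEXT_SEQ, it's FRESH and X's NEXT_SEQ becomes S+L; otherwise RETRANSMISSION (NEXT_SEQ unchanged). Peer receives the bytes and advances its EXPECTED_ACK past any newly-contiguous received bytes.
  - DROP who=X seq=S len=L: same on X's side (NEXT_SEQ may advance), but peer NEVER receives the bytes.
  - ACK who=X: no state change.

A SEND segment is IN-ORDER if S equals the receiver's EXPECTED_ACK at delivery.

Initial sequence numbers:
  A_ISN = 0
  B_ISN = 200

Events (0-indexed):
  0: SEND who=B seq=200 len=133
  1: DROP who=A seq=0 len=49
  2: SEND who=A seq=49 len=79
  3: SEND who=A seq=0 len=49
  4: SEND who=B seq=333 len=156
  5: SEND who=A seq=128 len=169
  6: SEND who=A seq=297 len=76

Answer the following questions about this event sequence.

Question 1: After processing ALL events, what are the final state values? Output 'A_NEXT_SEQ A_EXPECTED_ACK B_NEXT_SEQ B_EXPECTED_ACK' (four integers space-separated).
Answer: 373 489 489 373

Derivation:
After event 0: A_seq=0 A_ack=333 B_seq=333 B_ack=0
After event 1: A_seq=49 A_ack=333 B_seq=333 B_ack=0
After event 2: A_seq=128 A_ack=333 B_seq=333 B_ack=0
After event 3: A_seq=128 A_ack=333 B_seq=333 B_ack=128
After event 4: A_seq=128 A_ack=489 B_seq=489 B_ack=128
After event 5: A_seq=297 A_ack=489 B_seq=489 B_ack=297
After event 6: A_seq=373 A_ack=489 B_seq=489 B_ack=373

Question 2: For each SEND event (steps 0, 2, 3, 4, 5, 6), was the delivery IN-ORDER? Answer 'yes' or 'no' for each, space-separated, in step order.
Answer: yes no yes yes yes yes

Derivation:
Step 0: SEND seq=200 -> in-order
Step 2: SEND seq=49 -> out-of-order
Step 3: SEND seq=0 -> in-order
Step 4: SEND seq=333 -> in-order
Step 5: SEND seq=128 -> in-order
Step 6: SEND seq=297 -> in-order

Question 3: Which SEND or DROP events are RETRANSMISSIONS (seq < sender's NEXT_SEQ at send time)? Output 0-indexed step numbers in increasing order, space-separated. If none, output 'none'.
Answer: 3

Derivation:
Step 0: SEND seq=200 -> fresh
Step 1: DROP seq=0 -> fresh
Step 2: SEND seq=49 -> fresh
Step 3: SEND seq=0 -> retransmit
Step 4: SEND seq=333 -> fresh
Step 5: SEND seq=128 -> fresh
Step 6: SEND seq=297 -> fresh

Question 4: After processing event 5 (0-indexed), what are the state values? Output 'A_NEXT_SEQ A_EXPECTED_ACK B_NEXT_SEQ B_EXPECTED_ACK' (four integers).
After event 0: A_seq=0 A_ack=333 B_seq=333 B_ack=0
After event 1: A_seq=49 A_ack=333 B_seq=333 B_ack=0
After event 2: A_seq=128 A_ack=333 B_seq=333 B_ack=0
After event 3: A_seq=128 A_ack=333 B_seq=333 B_ack=128
After event 4: A_seq=128 A_ack=489 B_seq=489 B_ack=128
After event 5: A_seq=297 A_ack=489 B_seq=489 B_ack=297

297 489 489 297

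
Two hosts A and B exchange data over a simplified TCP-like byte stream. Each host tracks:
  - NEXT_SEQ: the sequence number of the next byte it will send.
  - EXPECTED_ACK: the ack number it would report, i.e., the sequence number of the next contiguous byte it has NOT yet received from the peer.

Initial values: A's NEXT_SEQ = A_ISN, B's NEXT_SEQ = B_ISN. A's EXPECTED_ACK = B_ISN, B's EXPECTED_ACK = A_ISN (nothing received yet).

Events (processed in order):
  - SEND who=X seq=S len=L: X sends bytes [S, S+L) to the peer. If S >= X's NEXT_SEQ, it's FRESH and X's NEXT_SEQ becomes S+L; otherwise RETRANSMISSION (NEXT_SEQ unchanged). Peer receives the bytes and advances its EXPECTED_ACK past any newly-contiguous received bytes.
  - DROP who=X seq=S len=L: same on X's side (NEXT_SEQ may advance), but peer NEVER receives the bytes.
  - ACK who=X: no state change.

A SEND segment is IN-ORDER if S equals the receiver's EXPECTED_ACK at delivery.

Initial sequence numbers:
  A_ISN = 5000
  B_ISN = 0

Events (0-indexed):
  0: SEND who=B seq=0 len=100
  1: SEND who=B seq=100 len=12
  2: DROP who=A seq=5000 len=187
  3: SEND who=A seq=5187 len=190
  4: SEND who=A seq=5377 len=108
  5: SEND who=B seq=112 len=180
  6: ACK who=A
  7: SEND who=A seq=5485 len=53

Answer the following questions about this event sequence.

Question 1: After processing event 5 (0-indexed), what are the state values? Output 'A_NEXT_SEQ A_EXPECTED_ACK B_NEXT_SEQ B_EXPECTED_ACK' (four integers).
After event 0: A_seq=5000 A_ack=100 B_seq=100 B_ack=5000
After event 1: A_seq=5000 A_ack=112 B_seq=112 B_ack=5000
After event 2: A_seq=5187 A_ack=112 B_seq=112 B_ack=5000
After event 3: A_seq=5377 A_ack=112 B_seq=112 B_ack=5000
After event 4: A_seq=5485 A_ack=112 B_seq=112 B_ack=5000
After event 5: A_seq=5485 A_ack=292 B_seq=292 B_ack=5000

5485 292 292 5000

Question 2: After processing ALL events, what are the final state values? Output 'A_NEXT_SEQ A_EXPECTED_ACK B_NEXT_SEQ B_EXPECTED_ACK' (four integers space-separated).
After event 0: A_seq=5000 A_ack=100 B_seq=100 B_ack=5000
After event 1: A_seq=5000 A_ack=112 B_seq=112 B_ack=5000
After event 2: A_seq=5187 A_ack=112 B_seq=112 B_ack=5000
After event 3: A_seq=5377 A_ack=112 B_seq=112 B_ack=5000
After event 4: A_seq=5485 A_ack=112 B_seq=112 B_ack=5000
After event 5: A_seq=5485 A_ack=292 B_seq=292 B_ack=5000
After event 6: A_seq=5485 A_ack=292 B_seq=292 B_ack=5000
After event 7: A_seq=5538 A_ack=292 B_seq=292 B_ack=5000

Answer: 5538 292 292 5000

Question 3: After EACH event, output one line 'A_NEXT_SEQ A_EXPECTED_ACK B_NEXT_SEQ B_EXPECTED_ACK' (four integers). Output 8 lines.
5000 100 100 5000
5000 112 112 5000
5187 112 112 5000
5377 112 112 5000
5485 112 112 5000
5485 292 292 5000
5485 292 292 5000
5538 292 292 5000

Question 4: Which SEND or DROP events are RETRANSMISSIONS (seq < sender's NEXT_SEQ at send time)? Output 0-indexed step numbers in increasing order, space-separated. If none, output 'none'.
Answer: none

Derivation:
Step 0: SEND seq=0 -> fresh
Step 1: SEND seq=100 -> fresh
Step 2: DROP seq=5000 -> fresh
Step 3: SEND seq=5187 -> fresh
Step 4: SEND seq=5377 -> fresh
Step 5: SEND seq=112 -> fresh
Step 7: SEND seq=5485 -> fresh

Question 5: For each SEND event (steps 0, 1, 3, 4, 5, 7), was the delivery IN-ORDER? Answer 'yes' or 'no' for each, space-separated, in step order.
Answer: yes yes no no yes no

Derivation:
Step 0: SEND seq=0 -> in-order
Step 1: SEND seq=100 -> in-order
Step 3: SEND seq=5187 -> out-of-order
Step 4: SEND seq=5377 -> out-of-order
Step 5: SEND seq=112 -> in-order
Step 7: SEND seq=5485 -> out-of-order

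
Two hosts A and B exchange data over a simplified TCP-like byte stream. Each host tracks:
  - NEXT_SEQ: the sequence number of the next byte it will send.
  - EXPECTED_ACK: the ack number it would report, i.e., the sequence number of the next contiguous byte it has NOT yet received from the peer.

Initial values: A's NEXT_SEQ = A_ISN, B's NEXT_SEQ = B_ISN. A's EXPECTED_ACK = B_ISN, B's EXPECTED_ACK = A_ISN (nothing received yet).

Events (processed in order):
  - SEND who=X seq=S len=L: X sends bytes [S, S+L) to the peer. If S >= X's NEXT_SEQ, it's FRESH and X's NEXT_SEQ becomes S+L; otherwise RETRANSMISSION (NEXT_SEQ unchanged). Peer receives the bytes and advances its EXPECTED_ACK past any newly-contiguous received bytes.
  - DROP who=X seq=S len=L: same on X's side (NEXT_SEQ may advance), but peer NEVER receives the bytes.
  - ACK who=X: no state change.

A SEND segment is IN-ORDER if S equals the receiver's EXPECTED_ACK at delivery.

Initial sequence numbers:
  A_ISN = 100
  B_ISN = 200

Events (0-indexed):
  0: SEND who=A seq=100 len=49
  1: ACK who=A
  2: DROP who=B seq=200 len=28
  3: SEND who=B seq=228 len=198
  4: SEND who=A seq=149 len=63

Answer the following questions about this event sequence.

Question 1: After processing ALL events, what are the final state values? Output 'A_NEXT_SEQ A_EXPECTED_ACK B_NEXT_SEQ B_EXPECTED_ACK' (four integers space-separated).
Answer: 212 200 426 212

Derivation:
After event 0: A_seq=149 A_ack=200 B_seq=200 B_ack=149
After event 1: A_seq=149 A_ack=200 B_seq=200 B_ack=149
After event 2: A_seq=149 A_ack=200 B_seq=228 B_ack=149
After event 3: A_seq=149 A_ack=200 B_seq=426 B_ack=149
After event 4: A_seq=212 A_ack=200 B_seq=426 B_ack=212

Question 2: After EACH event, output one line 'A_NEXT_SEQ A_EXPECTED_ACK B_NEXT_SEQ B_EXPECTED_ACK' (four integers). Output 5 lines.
149 200 200 149
149 200 200 149
149 200 228 149
149 200 426 149
212 200 426 212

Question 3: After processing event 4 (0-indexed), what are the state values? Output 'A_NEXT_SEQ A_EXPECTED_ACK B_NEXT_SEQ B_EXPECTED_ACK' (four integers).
After event 0: A_seq=149 A_ack=200 B_seq=200 B_ack=149
After event 1: A_seq=149 A_ack=200 B_seq=200 B_ack=149
After event 2: A_seq=149 A_ack=200 B_seq=228 B_ack=149
After event 3: A_seq=149 A_ack=200 B_seq=426 B_ack=149
After event 4: A_seq=212 A_ack=200 B_seq=426 B_ack=212

212 200 426 212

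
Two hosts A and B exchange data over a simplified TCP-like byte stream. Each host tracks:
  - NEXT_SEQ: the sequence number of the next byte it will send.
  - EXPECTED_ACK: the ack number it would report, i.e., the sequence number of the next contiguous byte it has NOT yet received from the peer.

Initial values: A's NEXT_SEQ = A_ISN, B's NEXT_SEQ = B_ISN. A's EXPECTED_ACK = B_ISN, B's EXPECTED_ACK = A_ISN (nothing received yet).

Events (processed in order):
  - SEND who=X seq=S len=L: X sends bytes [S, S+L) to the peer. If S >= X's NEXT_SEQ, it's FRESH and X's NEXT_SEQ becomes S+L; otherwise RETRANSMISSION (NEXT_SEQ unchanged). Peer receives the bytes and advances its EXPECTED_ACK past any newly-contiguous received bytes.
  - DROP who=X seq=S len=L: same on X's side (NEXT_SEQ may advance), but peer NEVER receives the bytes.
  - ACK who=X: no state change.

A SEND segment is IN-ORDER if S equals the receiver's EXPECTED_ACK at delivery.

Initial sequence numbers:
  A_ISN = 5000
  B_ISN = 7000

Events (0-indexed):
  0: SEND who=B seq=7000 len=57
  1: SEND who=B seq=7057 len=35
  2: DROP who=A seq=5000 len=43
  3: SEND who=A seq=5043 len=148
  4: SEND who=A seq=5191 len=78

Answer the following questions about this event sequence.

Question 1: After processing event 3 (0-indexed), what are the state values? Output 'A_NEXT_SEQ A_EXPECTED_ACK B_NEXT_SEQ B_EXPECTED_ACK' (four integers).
After event 0: A_seq=5000 A_ack=7057 B_seq=7057 B_ack=5000
After event 1: A_seq=5000 A_ack=7092 B_seq=7092 B_ack=5000
After event 2: A_seq=5043 A_ack=7092 B_seq=7092 B_ack=5000
After event 3: A_seq=5191 A_ack=7092 B_seq=7092 B_ack=5000

5191 7092 7092 5000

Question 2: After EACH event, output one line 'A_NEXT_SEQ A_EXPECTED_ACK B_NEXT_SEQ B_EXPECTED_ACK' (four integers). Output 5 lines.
5000 7057 7057 5000
5000 7092 7092 5000
5043 7092 7092 5000
5191 7092 7092 5000
5269 7092 7092 5000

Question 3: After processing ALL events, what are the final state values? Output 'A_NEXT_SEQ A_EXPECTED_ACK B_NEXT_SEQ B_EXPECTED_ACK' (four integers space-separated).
After event 0: A_seq=5000 A_ack=7057 B_seq=7057 B_ack=5000
After event 1: A_seq=5000 A_ack=7092 B_seq=7092 B_ack=5000
After event 2: A_seq=5043 A_ack=7092 B_seq=7092 B_ack=5000
After event 3: A_seq=5191 A_ack=7092 B_seq=7092 B_ack=5000
After event 4: A_seq=5269 A_ack=7092 B_seq=7092 B_ack=5000

Answer: 5269 7092 7092 5000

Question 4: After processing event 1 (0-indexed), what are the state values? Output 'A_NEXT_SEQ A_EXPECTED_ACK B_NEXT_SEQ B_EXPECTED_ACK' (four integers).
After event 0: A_seq=5000 A_ack=7057 B_seq=7057 B_ack=5000
After event 1: A_seq=5000 A_ack=7092 B_seq=7092 B_ack=5000

5000 7092 7092 5000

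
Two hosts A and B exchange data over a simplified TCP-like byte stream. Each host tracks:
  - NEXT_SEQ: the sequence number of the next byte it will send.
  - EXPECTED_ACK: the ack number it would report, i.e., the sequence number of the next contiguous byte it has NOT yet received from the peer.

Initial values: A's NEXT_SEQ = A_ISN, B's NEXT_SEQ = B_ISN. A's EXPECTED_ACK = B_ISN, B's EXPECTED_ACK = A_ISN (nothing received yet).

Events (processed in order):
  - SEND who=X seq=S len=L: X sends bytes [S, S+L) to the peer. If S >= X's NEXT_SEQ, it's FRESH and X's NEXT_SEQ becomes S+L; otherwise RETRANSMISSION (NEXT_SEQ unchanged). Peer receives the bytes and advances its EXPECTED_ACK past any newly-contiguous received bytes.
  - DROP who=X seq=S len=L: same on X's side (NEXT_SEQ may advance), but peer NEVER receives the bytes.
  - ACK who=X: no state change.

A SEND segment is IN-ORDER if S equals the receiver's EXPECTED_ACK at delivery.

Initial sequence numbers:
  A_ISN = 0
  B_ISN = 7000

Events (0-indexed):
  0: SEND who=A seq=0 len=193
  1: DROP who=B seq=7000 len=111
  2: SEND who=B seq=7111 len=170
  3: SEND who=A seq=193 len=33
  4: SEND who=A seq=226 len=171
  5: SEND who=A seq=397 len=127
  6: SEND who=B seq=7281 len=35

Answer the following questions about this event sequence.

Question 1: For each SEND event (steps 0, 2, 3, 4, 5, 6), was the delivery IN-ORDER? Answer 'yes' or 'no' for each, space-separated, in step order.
Step 0: SEND seq=0 -> in-order
Step 2: SEND seq=7111 -> out-of-order
Step 3: SEND seq=193 -> in-order
Step 4: SEND seq=226 -> in-order
Step 5: SEND seq=397 -> in-order
Step 6: SEND seq=7281 -> out-of-order

Answer: yes no yes yes yes no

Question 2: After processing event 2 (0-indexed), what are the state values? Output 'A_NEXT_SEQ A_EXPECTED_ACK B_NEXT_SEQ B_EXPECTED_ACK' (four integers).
After event 0: A_seq=193 A_ack=7000 B_seq=7000 B_ack=193
After event 1: A_seq=193 A_ack=7000 B_seq=7111 B_ack=193
After event 2: A_seq=193 A_ack=7000 B_seq=7281 B_ack=193

193 7000 7281 193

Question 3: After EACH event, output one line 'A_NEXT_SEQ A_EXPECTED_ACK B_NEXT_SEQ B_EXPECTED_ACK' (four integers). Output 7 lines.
193 7000 7000 193
193 7000 7111 193
193 7000 7281 193
226 7000 7281 226
397 7000 7281 397
524 7000 7281 524
524 7000 7316 524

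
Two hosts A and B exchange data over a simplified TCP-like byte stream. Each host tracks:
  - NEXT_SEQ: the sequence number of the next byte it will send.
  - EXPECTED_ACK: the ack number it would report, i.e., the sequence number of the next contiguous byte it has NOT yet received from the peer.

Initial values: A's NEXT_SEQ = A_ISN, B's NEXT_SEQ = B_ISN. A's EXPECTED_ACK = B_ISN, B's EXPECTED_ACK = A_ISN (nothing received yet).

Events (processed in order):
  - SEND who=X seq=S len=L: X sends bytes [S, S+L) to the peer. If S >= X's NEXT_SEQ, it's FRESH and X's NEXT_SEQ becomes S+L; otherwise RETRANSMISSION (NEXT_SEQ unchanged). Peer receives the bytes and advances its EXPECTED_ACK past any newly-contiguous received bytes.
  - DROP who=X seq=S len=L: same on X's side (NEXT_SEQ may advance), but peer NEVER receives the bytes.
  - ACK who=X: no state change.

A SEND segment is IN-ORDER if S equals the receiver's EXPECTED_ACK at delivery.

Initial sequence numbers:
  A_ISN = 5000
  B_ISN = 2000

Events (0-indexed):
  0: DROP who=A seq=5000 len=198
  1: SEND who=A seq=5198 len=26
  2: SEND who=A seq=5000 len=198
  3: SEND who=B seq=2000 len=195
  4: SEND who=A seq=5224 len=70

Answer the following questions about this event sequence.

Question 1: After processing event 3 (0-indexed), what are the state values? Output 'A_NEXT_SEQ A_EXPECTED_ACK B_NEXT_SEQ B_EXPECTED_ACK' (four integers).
After event 0: A_seq=5198 A_ack=2000 B_seq=2000 B_ack=5000
After event 1: A_seq=5224 A_ack=2000 B_seq=2000 B_ack=5000
After event 2: A_seq=5224 A_ack=2000 B_seq=2000 B_ack=5224
After event 3: A_seq=5224 A_ack=2195 B_seq=2195 B_ack=5224

5224 2195 2195 5224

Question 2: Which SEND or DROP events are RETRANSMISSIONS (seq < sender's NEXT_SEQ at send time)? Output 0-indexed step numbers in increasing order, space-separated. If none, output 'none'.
Step 0: DROP seq=5000 -> fresh
Step 1: SEND seq=5198 -> fresh
Step 2: SEND seq=5000 -> retransmit
Step 3: SEND seq=2000 -> fresh
Step 4: SEND seq=5224 -> fresh

Answer: 2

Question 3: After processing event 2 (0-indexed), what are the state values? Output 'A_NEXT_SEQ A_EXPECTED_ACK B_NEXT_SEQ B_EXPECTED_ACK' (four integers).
After event 0: A_seq=5198 A_ack=2000 B_seq=2000 B_ack=5000
After event 1: A_seq=5224 A_ack=2000 B_seq=2000 B_ack=5000
After event 2: A_seq=5224 A_ack=2000 B_seq=2000 B_ack=5224

5224 2000 2000 5224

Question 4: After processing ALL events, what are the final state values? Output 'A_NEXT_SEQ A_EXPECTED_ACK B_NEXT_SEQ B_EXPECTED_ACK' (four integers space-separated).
Answer: 5294 2195 2195 5294

Derivation:
After event 0: A_seq=5198 A_ack=2000 B_seq=2000 B_ack=5000
After event 1: A_seq=5224 A_ack=2000 B_seq=2000 B_ack=5000
After event 2: A_seq=5224 A_ack=2000 B_seq=2000 B_ack=5224
After event 3: A_seq=5224 A_ack=2195 B_seq=2195 B_ack=5224
After event 4: A_seq=5294 A_ack=2195 B_seq=2195 B_ack=5294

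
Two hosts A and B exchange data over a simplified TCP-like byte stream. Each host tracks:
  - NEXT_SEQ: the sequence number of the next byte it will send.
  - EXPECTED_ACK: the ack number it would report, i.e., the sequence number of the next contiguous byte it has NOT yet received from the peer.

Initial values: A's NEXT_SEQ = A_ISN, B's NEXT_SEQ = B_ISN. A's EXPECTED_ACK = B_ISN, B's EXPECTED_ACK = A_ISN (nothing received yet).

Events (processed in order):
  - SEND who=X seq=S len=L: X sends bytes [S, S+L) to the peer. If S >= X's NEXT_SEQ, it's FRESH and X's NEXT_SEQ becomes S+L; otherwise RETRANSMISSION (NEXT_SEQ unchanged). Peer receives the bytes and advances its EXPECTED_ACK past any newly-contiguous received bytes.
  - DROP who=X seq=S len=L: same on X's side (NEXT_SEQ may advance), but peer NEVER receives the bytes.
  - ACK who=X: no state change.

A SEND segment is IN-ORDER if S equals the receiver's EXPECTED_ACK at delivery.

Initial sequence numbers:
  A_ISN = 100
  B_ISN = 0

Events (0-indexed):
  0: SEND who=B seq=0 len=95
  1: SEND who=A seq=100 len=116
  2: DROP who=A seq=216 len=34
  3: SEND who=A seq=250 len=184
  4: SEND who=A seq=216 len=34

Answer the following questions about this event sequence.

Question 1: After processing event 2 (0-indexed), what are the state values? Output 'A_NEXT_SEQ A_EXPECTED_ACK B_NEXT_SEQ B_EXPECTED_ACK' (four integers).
After event 0: A_seq=100 A_ack=95 B_seq=95 B_ack=100
After event 1: A_seq=216 A_ack=95 B_seq=95 B_ack=216
After event 2: A_seq=250 A_ack=95 B_seq=95 B_ack=216

250 95 95 216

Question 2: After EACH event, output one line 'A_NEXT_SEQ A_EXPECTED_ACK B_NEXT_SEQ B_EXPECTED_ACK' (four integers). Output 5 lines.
100 95 95 100
216 95 95 216
250 95 95 216
434 95 95 216
434 95 95 434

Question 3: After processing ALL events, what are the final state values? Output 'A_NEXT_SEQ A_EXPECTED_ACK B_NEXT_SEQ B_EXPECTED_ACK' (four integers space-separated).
Answer: 434 95 95 434

Derivation:
After event 0: A_seq=100 A_ack=95 B_seq=95 B_ack=100
After event 1: A_seq=216 A_ack=95 B_seq=95 B_ack=216
After event 2: A_seq=250 A_ack=95 B_seq=95 B_ack=216
After event 3: A_seq=434 A_ack=95 B_seq=95 B_ack=216
After event 4: A_seq=434 A_ack=95 B_seq=95 B_ack=434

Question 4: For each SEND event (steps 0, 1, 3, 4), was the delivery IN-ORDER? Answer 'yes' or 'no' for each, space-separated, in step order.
Step 0: SEND seq=0 -> in-order
Step 1: SEND seq=100 -> in-order
Step 3: SEND seq=250 -> out-of-order
Step 4: SEND seq=216 -> in-order

Answer: yes yes no yes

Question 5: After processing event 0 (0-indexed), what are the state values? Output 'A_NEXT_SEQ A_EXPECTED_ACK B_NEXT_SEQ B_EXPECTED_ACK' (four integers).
After event 0: A_seq=100 A_ack=95 B_seq=95 B_ack=100

100 95 95 100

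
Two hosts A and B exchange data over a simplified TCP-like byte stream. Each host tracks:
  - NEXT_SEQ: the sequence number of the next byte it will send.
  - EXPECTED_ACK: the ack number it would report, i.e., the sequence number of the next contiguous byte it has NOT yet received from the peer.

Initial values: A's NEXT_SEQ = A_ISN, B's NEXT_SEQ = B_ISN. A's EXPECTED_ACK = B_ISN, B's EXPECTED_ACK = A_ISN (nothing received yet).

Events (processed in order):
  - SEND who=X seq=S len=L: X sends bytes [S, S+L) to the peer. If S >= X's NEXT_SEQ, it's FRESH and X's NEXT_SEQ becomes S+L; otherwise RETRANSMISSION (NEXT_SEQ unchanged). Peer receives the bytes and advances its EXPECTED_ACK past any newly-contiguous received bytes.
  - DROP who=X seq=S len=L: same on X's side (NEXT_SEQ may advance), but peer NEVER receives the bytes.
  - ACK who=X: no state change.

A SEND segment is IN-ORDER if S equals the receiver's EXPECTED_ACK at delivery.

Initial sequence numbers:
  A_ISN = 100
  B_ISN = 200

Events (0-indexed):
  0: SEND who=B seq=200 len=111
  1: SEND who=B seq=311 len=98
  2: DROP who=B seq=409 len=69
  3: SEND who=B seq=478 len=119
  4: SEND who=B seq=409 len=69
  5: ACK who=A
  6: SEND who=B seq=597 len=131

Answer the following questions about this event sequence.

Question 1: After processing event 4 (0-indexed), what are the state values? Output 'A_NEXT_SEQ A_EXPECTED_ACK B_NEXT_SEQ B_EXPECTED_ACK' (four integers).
After event 0: A_seq=100 A_ack=311 B_seq=311 B_ack=100
After event 1: A_seq=100 A_ack=409 B_seq=409 B_ack=100
After event 2: A_seq=100 A_ack=409 B_seq=478 B_ack=100
After event 3: A_seq=100 A_ack=409 B_seq=597 B_ack=100
After event 4: A_seq=100 A_ack=597 B_seq=597 B_ack=100

100 597 597 100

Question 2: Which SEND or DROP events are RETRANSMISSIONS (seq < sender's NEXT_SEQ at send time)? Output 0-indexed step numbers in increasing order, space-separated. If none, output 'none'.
Answer: 4

Derivation:
Step 0: SEND seq=200 -> fresh
Step 1: SEND seq=311 -> fresh
Step 2: DROP seq=409 -> fresh
Step 3: SEND seq=478 -> fresh
Step 4: SEND seq=409 -> retransmit
Step 6: SEND seq=597 -> fresh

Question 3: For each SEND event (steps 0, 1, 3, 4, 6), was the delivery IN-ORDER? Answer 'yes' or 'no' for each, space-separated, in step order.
Step 0: SEND seq=200 -> in-order
Step 1: SEND seq=311 -> in-order
Step 3: SEND seq=478 -> out-of-order
Step 4: SEND seq=409 -> in-order
Step 6: SEND seq=597 -> in-order

Answer: yes yes no yes yes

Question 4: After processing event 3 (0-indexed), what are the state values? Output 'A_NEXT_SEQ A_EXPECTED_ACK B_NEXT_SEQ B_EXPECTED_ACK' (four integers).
After event 0: A_seq=100 A_ack=311 B_seq=311 B_ack=100
After event 1: A_seq=100 A_ack=409 B_seq=409 B_ack=100
After event 2: A_seq=100 A_ack=409 B_seq=478 B_ack=100
After event 3: A_seq=100 A_ack=409 B_seq=597 B_ack=100

100 409 597 100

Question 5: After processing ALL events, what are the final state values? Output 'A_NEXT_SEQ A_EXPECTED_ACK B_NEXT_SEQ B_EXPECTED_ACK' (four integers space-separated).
After event 0: A_seq=100 A_ack=311 B_seq=311 B_ack=100
After event 1: A_seq=100 A_ack=409 B_seq=409 B_ack=100
After event 2: A_seq=100 A_ack=409 B_seq=478 B_ack=100
After event 3: A_seq=100 A_ack=409 B_seq=597 B_ack=100
After event 4: A_seq=100 A_ack=597 B_seq=597 B_ack=100
After event 5: A_seq=100 A_ack=597 B_seq=597 B_ack=100
After event 6: A_seq=100 A_ack=728 B_seq=728 B_ack=100

Answer: 100 728 728 100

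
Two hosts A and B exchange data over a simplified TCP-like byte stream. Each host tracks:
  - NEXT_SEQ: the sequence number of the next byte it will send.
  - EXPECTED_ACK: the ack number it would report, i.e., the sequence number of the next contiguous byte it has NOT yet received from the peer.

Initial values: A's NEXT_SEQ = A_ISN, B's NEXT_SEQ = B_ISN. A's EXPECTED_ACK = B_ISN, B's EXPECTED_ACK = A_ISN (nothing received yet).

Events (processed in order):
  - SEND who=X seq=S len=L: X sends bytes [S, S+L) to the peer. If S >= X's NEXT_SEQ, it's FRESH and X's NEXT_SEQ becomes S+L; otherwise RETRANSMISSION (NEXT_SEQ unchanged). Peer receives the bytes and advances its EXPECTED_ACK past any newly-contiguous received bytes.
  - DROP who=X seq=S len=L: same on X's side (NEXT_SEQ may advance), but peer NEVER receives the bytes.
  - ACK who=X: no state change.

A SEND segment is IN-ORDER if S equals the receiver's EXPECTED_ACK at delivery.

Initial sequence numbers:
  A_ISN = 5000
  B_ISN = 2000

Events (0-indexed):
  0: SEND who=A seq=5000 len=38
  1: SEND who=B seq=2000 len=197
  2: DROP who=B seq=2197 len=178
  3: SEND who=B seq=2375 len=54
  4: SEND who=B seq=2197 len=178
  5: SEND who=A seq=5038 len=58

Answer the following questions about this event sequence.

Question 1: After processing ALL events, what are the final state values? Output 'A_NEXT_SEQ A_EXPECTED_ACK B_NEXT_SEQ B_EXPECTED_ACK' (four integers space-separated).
Answer: 5096 2429 2429 5096

Derivation:
After event 0: A_seq=5038 A_ack=2000 B_seq=2000 B_ack=5038
After event 1: A_seq=5038 A_ack=2197 B_seq=2197 B_ack=5038
After event 2: A_seq=5038 A_ack=2197 B_seq=2375 B_ack=5038
After event 3: A_seq=5038 A_ack=2197 B_seq=2429 B_ack=5038
After event 4: A_seq=5038 A_ack=2429 B_seq=2429 B_ack=5038
After event 5: A_seq=5096 A_ack=2429 B_seq=2429 B_ack=5096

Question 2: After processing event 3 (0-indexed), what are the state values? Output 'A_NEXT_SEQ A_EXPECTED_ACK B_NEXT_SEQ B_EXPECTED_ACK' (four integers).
After event 0: A_seq=5038 A_ack=2000 B_seq=2000 B_ack=5038
After event 1: A_seq=5038 A_ack=2197 B_seq=2197 B_ack=5038
After event 2: A_seq=5038 A_ack=2197 B_seq=2375 B_ack=5038
After event 3: A_seq=5038 A_ack=2197 B_seq=2429 B_ack=5038

5038 2197 2429 5038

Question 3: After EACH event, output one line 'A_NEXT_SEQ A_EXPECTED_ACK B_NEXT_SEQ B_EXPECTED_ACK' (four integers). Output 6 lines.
5038 2000 2000 5038
5038 2197 2197 5038
5038 2197 2375 5038
5038 2197 2429 5038
5038 2429 2429 5038
5096 2429 2429 5096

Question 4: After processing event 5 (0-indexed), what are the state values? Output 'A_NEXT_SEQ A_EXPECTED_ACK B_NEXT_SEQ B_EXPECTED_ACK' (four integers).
After event 0: A_seq=5038 A_ack=2000 B_seq=2000 B_ack=5038
After event 1: A_seq=5038 A_ack=2197 B_seq=2197 B_ack=5038
After event 2: A_seq=5038 A_ack=2197 B_seq=2375 B_ack=5038
After event 3: A_seq=5038 A_ack=2197 B_seq=2429 B_ack=5038
After event 4: A_seq=5038 A_ack=2429 B_seq=2429 B_ack=5038
After event 5: A_seq=5096 A_ack=2429 B_seq=2429 B_ack=5096

5096 2429 2429 5096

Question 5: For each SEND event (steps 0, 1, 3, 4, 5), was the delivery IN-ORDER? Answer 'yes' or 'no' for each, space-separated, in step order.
Step 0: SEND seq=5000 -> in-order
Step 1: SEND seq=2000 -> in-order
Step 3: SEND seq=2375 -> out-of-order
Step 4: SEND seq=2197 -> in-order
Step 5: SEND seq=5038 -> in-order

Answer: yes yes no yes yes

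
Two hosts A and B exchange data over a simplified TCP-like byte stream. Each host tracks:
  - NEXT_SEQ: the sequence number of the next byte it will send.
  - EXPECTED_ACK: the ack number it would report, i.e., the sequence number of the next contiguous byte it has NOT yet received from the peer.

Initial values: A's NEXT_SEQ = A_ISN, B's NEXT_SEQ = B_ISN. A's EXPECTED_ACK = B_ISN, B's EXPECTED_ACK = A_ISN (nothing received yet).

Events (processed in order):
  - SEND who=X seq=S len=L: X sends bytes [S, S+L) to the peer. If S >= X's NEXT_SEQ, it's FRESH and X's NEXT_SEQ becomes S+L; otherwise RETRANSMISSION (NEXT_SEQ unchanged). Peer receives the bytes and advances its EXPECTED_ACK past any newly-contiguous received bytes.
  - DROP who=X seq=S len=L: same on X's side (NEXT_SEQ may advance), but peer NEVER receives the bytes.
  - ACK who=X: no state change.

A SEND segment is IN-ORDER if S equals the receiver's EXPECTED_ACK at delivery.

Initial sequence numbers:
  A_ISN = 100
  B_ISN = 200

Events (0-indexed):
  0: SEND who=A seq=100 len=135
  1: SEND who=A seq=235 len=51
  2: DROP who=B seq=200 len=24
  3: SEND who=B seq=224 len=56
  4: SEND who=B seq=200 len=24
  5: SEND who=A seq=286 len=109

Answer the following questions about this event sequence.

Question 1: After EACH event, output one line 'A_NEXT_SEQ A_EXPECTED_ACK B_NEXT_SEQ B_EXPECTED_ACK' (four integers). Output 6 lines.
235 200 200 235
286 200 200 286
286 200 224 286
286 200 280 286
286 280 280 286
395 280 280 395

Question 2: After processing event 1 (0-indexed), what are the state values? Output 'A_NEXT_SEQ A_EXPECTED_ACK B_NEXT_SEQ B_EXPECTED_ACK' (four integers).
After event 0: A_seq=235 A_ack=200 B_seq=200 B_ack=235
After event 1: A_seq=286 A_ack=200 B_seq=200 B_ack=286

286 200 200 286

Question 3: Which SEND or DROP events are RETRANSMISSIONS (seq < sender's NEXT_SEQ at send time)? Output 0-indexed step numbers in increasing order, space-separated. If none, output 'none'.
Step 0: SEND seq=100 -> fresh
Step 1: SEND seq=235 -> fresh
Step 2: DROP seq=200 -> fresh
Step 3: SEND seq=224 -> fresh
Step 4: SEND seq=200 -> retransmit
Step 5: SEND seq=286 -> fresh

Answer: 4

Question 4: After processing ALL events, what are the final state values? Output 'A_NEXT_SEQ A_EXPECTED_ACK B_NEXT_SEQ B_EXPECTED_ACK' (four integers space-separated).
Answer: 395 280 280 395

Derivation:
After event 0: A_seq=235 A_ack=200 B_seq=200 B_ack=235
After event 1: A_seq=286 A_ack=200 B_seq=200 B_ack=286
After event 2: A_seq=286 A_ack=200 B_seq=224 B_ack=286
After event 3: A_seq=286 A_ack=200 B_seq=280 B_ack=286
After event 4: A_seq=286 A_ack=280 B_seq=280 B_ack=286
After event 5: A_seq=395 A_ack=280 B_seq=280 B_ack=395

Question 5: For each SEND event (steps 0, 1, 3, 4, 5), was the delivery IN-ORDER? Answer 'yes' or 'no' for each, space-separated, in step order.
Answer: yes yes no yes yes

Derivation:
Step 0: SEND seq=100 -> in-order
Step 1: SEND seq=235 -> in-order
Step 3: SEND seq=224 -> out-of-order
Step 4: SEND seq=200 -> in-order
Step 5: SEND seq=286 -> in-order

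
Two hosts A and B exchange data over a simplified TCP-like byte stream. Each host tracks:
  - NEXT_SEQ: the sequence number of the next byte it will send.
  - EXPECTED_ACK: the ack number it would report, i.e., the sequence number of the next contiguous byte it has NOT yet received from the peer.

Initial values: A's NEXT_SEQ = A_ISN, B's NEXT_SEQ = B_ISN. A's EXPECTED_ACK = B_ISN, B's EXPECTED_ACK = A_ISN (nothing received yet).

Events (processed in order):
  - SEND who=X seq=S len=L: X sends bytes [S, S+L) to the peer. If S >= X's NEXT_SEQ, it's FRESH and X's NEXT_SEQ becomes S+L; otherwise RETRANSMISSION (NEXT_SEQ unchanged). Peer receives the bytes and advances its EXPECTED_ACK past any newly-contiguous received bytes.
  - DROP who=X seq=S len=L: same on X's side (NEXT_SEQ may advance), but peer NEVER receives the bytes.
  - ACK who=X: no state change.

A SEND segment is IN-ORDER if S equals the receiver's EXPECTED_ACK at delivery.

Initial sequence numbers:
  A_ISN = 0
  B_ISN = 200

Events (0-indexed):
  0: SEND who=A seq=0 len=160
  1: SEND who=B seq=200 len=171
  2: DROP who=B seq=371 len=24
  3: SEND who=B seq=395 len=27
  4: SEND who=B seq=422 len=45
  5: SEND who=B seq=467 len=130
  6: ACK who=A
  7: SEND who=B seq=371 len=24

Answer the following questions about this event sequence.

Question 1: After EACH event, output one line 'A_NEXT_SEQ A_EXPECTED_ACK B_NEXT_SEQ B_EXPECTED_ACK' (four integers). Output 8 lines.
160 200 200 160
160 371 371 160
160 371 395 160
160 371 422 160
160 371 467 160
160 371 597 160
160 371 597 160
160 597 597 160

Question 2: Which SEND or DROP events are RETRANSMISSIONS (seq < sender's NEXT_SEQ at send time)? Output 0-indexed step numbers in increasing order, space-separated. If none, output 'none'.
Answer: 7

Derivation:
Step 0: SEND seq=0 -> fresh
Step 1: SEND seq=200 -> fresh
Step 2: DROP seq=371 -> fresh
Step 3: SEND seq=395 -> fresh
Step 4: SEND seq=422 -> fresh
Step 5: SEND seq=467 -> fresh
Step 7: SEND seq=371 -> retransmit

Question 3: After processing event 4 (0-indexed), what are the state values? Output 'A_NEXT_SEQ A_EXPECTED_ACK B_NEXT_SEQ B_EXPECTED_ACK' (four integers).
After event 0: A_seq=160 A_ack=200 B_seq=200 B_ack=160
After event 1: A_seq=160 A_ack=371 B_seq=371 B_ack=160
After event 2: A_seq=160 A_ack=371 B_seq=395 B_ack=160
After event 3: A_seq=160 A_ack=371 B_seq=422 B_ack=160
After event 4: A_seq=160 A_ack=371 B_seq=467 B_ack=160

160 371 467 160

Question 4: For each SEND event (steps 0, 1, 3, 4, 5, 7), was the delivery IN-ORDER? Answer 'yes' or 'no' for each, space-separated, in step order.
Step 0: SEND seq=0 -> in-order
Step 1: SEND seq=200 -> in-order
Step 3: SEND seq=395 -> out-of-order
Step 4: SEND seq=422 -> out-of-order
Step 5: SEND seq=467 -> out-of-order
Step 7: SEND seq=371 -> in-order

Answer: yes yes no no no yes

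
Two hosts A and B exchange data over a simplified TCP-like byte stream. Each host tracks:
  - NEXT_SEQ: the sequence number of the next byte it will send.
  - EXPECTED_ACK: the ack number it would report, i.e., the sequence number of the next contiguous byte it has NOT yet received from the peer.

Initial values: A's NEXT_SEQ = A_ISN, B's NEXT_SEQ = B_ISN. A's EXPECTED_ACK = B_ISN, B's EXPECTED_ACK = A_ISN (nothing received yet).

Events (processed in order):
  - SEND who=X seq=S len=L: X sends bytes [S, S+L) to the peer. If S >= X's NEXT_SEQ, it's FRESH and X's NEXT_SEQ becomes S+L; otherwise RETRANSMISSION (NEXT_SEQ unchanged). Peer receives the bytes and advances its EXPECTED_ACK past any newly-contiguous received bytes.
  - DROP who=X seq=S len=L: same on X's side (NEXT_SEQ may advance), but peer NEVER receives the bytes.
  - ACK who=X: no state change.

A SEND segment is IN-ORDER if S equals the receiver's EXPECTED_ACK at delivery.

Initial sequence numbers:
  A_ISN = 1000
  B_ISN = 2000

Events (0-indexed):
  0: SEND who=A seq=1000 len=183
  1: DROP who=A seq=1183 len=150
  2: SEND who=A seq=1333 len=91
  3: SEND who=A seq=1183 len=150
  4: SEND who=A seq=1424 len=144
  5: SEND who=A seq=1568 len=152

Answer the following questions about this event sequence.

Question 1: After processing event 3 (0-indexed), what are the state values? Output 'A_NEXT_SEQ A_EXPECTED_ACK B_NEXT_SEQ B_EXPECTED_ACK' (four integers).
After event 0: A_seq=1183 A_ack=2000 B_seq=2000 B_ack=1183
After event 1: A_seq=1333 A_ack=2000 B_seq=2000 B_ack=1183
After event 2: A_seq=1424 A_ack=2000 B_seq=2000 B_ack=1183
After event 3: A_seq=1424 A_ack=2000 B_seq=2000 B_ack=1424

1424 2000 2000 1424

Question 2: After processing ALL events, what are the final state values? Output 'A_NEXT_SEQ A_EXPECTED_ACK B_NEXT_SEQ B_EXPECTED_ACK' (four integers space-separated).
Answer: 1720 2000 2000 1720

Derivation:
After event 0: A_seq=1183 A_ack=2000 B_seq=2000 B_ack=1183
After event 1: A_seq=1333 A_ack=2000 B_seq=2000 B_ack=1183
After event 2: A_seq=1424 A_ack=2000 B_seq=2000 B_ack=1183
After event 3: A_seq=1424 A_ack=2000 B_seq=2000 B_ack=1424
After event 4: A_seq=1568 A_ack=2000 B_seq=2000 B_ack=1568
After event 5: A_seq=1720 A_ack=2000 B_seq=2000 B_ack=1720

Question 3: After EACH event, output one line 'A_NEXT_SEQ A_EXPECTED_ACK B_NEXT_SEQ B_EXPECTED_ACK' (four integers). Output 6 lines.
1183 2000 2000 1183
1333 2000 2000 1183
1424 2000 2000 1183
1424 2000 2000 1424
1568 2000 2000 1568
1720 2000 2000 1720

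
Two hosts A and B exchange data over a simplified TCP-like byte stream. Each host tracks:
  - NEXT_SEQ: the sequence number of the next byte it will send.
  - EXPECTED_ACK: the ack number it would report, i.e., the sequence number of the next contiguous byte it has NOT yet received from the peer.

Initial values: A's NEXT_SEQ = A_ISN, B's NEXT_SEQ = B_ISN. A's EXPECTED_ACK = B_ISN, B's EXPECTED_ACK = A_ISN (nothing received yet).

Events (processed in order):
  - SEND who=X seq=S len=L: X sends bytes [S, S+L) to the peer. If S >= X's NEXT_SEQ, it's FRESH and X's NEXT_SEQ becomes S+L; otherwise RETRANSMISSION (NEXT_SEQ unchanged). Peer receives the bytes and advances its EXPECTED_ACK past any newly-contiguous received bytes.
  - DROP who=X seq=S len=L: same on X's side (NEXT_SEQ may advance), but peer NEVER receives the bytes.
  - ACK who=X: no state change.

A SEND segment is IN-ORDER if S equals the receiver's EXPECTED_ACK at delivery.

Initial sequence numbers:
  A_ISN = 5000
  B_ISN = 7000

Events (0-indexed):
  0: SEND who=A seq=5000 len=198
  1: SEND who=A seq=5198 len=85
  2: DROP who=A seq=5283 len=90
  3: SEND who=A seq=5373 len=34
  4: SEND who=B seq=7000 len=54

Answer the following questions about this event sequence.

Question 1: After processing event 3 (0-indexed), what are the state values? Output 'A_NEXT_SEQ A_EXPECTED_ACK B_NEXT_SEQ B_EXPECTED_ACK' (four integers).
After event 0: A_seq=5198 A_ack=7000 B_seq=7000 B_ack=5198
After event 1: A_seq=5283 A_ack=7000 B_seq=7000 B_ack=5283
After event 2: A_seq=5373 A_ack=7000 B_seq=7000 B_ack=5283
After event 3: A_seq=5407 A_ack=7000 B_seq=7000 B_ack=5283

5407 7000 7000 5283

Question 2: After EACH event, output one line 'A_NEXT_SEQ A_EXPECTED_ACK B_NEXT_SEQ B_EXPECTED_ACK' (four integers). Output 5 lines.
5198 7000 7000 5198
5283 7000 7000 5283
5373 7000 7000 5283
5407 7000 7000 5283
5407 7054 7054 5283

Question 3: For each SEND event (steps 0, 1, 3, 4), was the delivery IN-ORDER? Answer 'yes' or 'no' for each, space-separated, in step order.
Answer: yes yes no yes

Derivation:
Step 0: SEND seq=5000 -> in-order
Step 1: SEND seq=5198 -> in-order
Step 3: SEND seq=5373 -> out-of-order
Step 4: SEND seq=7000 -> in-order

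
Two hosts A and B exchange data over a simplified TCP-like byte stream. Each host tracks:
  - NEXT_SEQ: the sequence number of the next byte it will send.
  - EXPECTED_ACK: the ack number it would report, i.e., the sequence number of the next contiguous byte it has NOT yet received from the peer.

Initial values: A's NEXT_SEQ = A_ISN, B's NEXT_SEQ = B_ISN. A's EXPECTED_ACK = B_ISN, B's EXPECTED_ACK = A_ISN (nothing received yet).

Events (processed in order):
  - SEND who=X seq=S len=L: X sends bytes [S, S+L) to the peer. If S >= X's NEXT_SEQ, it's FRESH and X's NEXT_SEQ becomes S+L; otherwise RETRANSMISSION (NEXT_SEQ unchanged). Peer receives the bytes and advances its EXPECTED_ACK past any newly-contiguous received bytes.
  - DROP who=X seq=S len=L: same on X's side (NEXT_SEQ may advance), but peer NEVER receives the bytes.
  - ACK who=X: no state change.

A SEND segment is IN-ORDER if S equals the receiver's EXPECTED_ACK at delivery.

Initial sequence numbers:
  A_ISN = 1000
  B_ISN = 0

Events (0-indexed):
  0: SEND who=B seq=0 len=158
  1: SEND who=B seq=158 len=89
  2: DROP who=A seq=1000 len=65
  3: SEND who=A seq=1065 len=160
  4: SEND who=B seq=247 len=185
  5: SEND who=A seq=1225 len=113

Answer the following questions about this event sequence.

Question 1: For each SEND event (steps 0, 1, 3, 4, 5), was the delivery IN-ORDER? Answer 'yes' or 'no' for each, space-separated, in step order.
Answer: yes yes no yes no

Derivation:
Step 0: SEND seq=0 -> in-order
Step 1: SEND seq=158 -> in-order
Step 3: SEND seq=1065 -> out-of-order
Step 4: SEND seq=247 -> in-order
Step 5: SEND seq=1225 -> out-of-order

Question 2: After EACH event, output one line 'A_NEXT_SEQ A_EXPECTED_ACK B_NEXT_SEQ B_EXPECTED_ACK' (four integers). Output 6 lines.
1000 158 158 1000
1000 247 247 1000
1065 247 247 1000
1225 247 247 1000
1225 432 432 1000
1338 432 432 1000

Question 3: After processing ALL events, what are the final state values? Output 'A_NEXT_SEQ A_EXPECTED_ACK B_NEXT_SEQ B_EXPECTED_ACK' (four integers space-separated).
After event 0: A_seq=1000 A_ack=158 B_seq=158 B_ack=1000
After event 1: A_seq=1000 A_ack=247 B_seq=247 B_ack=1000
After event 2: A_seq=1065 A_ack=247 B_seq=247 B_ack=1000
After event 3: A_seq=1225 A_ack=247 B_seq=247 B_ack=1000
After event 4: A_seq=1225 A_ack=432 B_seq=432 B_ack=1000
After event 5: A_seq=1338 A_ack=432 B_seq=432 B_ack=1000

Answer: 1338 432 432 1000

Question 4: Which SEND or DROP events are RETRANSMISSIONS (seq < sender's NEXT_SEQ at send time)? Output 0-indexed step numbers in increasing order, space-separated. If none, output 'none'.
Answer: none

Derivation:
Step 0: SEND seq=0 -> fresh
Step 1: SEND seq=158 -> fresh
Step 2: DROP seq=1000 -> fresh
Step 3: SEND seq=1065 -> fresh
Step 4: SEND seq=247 -> fresh
Step 5: SEND seq=1225 -> fresh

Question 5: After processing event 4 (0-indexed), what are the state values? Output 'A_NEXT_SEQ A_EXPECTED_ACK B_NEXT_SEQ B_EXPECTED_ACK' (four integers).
After event 0: A_seq=1000 A_ack=158 B_seq=158 B_ack=1000
After event 1: A_seq=1000 A_ack=247 B_seq=247 B_ack=1000
After event 2: A_seq=1065 A_ack=247 B_seq=247 B_ack=1000
After event 3: A_seq=1225 A_ack=247 B_seq=247 B_ack=1000
After event 4: A_seq=1225 A_ack=432 B_seq=432 B_ack=1000

1225 432 432 1000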